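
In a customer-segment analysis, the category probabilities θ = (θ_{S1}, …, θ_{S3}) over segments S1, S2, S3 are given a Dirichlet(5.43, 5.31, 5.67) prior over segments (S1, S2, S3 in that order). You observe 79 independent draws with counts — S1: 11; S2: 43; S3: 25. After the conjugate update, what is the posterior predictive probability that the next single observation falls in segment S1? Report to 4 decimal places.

0.1722

The Dirichlet prior is conjugate to the Multinomial likelihood: each posterior αⱼ = prior αⱼ + observed count nⱼ.
Posterior concentration: (16.43, 48.31, 30.67), total = 95.41.
P(next = S1 | data) = α_{S1}/Σα = 0.1722.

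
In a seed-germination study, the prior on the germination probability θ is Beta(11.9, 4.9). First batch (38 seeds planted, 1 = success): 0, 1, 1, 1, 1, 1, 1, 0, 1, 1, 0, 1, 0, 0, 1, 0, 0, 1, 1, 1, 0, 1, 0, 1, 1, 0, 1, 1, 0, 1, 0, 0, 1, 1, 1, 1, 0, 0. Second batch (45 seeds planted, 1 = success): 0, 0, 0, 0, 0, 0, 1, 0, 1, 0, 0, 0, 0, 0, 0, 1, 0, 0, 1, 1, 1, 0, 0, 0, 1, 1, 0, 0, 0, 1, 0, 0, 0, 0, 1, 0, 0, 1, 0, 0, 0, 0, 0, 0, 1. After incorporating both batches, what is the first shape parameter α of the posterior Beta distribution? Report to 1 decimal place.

The Beta prior is conjugate to a Binomial/Bernoulli likelihood; the update adds successes to α and failures to β.
After batch 1: Beta(11.9+23, 4.9+15) = Beta(34.9, 19.9).
After batch 2: Beta(34.9+12, 19.9+33) = Beta(46.9, 52.9).
Posterior α = 46.9.

46.9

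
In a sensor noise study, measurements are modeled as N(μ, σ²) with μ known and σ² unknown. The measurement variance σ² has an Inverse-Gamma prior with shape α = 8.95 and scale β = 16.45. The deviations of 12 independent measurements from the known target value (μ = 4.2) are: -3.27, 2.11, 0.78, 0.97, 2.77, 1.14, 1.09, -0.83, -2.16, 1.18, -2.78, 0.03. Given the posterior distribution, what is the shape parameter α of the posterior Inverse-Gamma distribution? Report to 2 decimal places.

14.95

With known mean μ and an Inverse-Gamma(α, β) prior on σ², the Normal likelihood is conjugate: posterior is Inv-Gamma(α + n/2, β + Σ(xᵢ−μ)²/2).
Σ(xᵢ−μ)² = (-3.27)² + (2.11)² + (0.78)² + (0.97)² + (2.77)² + (1.14)² + (1.09)² + (-0.83)² + (-2.16)² + (1.18)² + (-2.78)² + (0.03)² = 41.3311.
Posterior: Inv-Gamma(8.95 + 12/2, 16.45 + 41.3311/2) = Inv-Gamma(14.95, 37.11555).
Posterior α = 14.95.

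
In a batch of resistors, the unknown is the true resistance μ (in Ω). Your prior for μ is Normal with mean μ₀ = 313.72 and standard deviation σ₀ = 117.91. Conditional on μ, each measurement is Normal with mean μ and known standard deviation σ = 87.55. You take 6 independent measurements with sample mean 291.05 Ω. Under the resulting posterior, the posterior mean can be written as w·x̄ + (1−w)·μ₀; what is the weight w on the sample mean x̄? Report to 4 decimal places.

For Normal data with known variance σ², a Normal(μ₀, σ₀²) prior on μ is conjugate. Posterior precision = 1/σ₀² + n/σ²; posterior mean is the precision-weighted average of μ₀ and x̄.
σ₀² = 117.91² = 13902.7681, σ² = 87.55² = 7665.0025. Prior precision 1/σ₀² = 1/13902.7681; data precision n/σ² = 6/7665.0025.
w = (n/σ²)/(1/σ₀² + n/σ²) = n·σ₀²/(σ² + n·σ₀²) = 6·13902.7681/(7665.0025 + 6·13902.7681) = 83416.6086/91081.6111 = 0.9158.

0.9158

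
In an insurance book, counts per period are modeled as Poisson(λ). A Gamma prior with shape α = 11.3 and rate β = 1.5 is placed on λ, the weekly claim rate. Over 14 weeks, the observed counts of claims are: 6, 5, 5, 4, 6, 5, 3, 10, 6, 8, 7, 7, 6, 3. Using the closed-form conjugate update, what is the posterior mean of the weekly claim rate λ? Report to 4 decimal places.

5.9548

With a Gamma(shape α, rate β) prior, the Poisson likelihood is conjugate: the posterior is Gamma(α + ΣXᵢ, β + n).
Sum of counts S = 81 over n = 14 weeks.
Posterior: Gamma(α+S, β+n) = Gamma(11.3+81, 1.5+14) = Gamma(92.3, 15.5).
Posterior mean = α/β = 92.3/15.5 = 5.9548.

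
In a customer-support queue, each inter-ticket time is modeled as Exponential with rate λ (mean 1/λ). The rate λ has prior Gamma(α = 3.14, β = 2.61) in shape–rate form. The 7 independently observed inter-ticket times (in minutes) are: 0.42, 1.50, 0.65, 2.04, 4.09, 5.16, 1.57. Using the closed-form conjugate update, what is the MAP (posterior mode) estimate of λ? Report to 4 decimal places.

With a Gamma(shape α, rate β) prior on the exponential rate λ, the posterior after n observations with total T = Σxᵢ is Gamma(α+n, β+T).
Sum of observations T = 15.43 minutes; n = 7.
Posterior: Gamma(3.14+7, 2.61+15.43) = Gamma(10.14, 18.04).
Mode = (α−1)/β = 0.5067.

0.5067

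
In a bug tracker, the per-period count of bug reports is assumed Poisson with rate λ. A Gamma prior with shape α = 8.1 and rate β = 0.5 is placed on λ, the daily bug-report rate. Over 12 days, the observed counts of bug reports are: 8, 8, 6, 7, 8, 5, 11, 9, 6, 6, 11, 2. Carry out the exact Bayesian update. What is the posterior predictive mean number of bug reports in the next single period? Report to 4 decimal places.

With a Gamma(shape α, rate β) prior, the Poisson likelihood is conjugate: the posterior is Gamma(α + ΣXᵢ, β + n).
Sum of counts S = 87 over n = 12 days.
Posterior: Gamma(α+S, β+n) = Gamma(8.1+87, 0.5+12) = Gamma(95.1, 12.5).
The predictive distribution for one future period is NegBinom with mean α/β = 7.6080.

7.6080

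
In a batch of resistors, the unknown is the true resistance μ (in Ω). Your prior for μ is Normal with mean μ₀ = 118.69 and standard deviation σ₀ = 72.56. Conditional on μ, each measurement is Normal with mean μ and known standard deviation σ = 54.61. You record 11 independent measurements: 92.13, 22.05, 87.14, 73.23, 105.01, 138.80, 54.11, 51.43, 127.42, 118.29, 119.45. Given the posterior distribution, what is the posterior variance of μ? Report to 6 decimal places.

257.836766

For Normal data with known variance σ², a Normal(μ₀, σ₀²) prior on μ is conjugate. Posterior precision = 1/σ₀² + n/σ²; posterior mean is the precision-weighted average of μ₀ and x̄.
σ₀² = 72.56² = 5264.9536, σ² = 54.61² = 2982.2521; σ² + n·σ₀² = 2982.2521 + 11·5264.9536 = 60896.7417.
Posterior precision = 1/σ₀² + n/σ² = 1/5264.9536 + 11/2982.2521 = (σ² + n·σ₀²)/(σ₀²σ²) = 60896.7417/(5264.9536·2982.2521); posterior variance σₙ² = σ₀²σ²/(σ² + n·σ₀²) = 5264.9536·2982.2521/60896.7417 = 257.836766.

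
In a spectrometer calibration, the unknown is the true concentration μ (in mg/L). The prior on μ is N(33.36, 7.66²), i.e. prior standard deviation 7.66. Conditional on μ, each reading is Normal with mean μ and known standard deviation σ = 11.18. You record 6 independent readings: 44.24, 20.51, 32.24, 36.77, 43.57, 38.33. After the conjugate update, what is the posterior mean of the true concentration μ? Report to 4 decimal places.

For Normal data with known variance σ², a Normal(μ₀, σ₀²) prior on μ is conjugate. Posterior precision = 1/σ₀² + n/σ²; posterior mean is the precision-weighted average of μ₀ and x̄.
Σxᵢ = 44.24 + 20.51 + 32.24 + 36.77 + 43.57 + 38.33 = 215.66, so n·x̄ = 215.66.
σ₀² = 7.66² = 58.6756, σ² = 11.18² = 124.9924; σ² + n·σ₀² = 124.9924 + 6·58.6756 = 477.046.
Posterior mean = (μ₀/σ₀² + n·x̄/σ²)/(1/σ₀² + n/σ²) = (σ²·μ₀ + σ₀²·n·x̄)/(σ² + n·σ₀²) = (124.9924·33.36 + 58.6756·215.66)/477.046 = 16823.72636/477.046 = 35.2665.

35.2665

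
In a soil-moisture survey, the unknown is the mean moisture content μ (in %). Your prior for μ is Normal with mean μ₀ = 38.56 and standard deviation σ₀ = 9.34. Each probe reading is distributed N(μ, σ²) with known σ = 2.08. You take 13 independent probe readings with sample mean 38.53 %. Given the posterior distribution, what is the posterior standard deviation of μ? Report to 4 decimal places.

For Normal data with known variance σ², a Normal(μ₀, σ₀²) prior on μ is conjugate. Posterior precision = 1/σ₀² + n/σ²; posterior mean is the precision-weighted average of μ₀ and x̄.
σ₀² = 9.34² = 87.2356, σ² = 2.08² = 4.3264; σ² + n·σ₀² = 4.3264 + 13·87.2356 = 1138.3892.
Posterior precision = 1/σ₀² + n/σ² = 1/87.2356 + 13/4.3264 = (σ² + n·σ₀²)/(σ₀²σ²) = 1138.3892/(87.2356·4.3264); posterior variance σₙ² = σ₀²σ²/(σ² + n·σ₀²) = 87.2356·4.3264/1138.3892 = 0.331535.
Posterior SD = √σₙ² = √(87.2356·4.3264/1138.3892) = 0.5758.

0.5758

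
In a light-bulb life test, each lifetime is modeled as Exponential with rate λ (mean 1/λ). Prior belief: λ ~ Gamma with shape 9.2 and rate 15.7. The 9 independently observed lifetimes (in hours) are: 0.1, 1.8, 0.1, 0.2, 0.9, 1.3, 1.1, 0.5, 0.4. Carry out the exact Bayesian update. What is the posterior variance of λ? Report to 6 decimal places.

With a Gamma(shape α, rate β) prior on the exponential rate λ, the posterior after n observations with total T = Σxᵢ is Gamma(α+n, β+T).
Sum of observations T = 6.4 hours; n = 9.
Posterior: Gamma(9.2+9, 15.7+6.4) = Gamma(18.2, 22.1).
Var = α/β² = 0.037264.

0.037264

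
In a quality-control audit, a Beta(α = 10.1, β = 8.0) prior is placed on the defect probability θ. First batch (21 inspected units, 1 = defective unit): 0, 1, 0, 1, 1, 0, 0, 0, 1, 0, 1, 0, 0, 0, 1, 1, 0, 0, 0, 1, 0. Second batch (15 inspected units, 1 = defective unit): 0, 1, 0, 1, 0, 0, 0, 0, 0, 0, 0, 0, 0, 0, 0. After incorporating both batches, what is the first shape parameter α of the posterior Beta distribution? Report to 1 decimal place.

The Beta prior is conjugate to a Binomial/Bernoulli likelihood; the update adds successes to α and failures to β.
After batch 1: Beta(10.1+8, 8.0+13) = Beta(18.1, 21.0).
After batch 2: Beta(18.1+2, 21.0+13) = Beta(20.1, 34.0).
Posterior α = 20.1.

20.1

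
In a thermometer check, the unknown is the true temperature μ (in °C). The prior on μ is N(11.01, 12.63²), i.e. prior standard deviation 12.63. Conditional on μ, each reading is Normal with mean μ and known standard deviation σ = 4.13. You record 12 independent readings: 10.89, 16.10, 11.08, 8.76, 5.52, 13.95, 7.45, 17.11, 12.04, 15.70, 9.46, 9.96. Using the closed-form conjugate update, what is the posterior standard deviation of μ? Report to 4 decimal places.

For Normal data with known variance σ², a Normal(μ₀, σ₀²) prior on μ is conjugate. Posterior precision = 1/σ₀² + n/σ²; posterior mean is the precision-weighted average of μ₀ and x̄.
σ₀² = 12.63² = 159.5169, σ² = 4.13² = 17.0569; σ² + n·σ₀² = 17.0569 + 12·159.5169 = 1931.2597.
Posterior precision = 1/σ₀² + n/σ² = 1/159.5169 + 12/17.0569 = (σ² + n·σ₀²)/(σ₀²σ²) = 1931.2597/(159.5169·17.0569); posterior variance σₙ² = σ₀²σ²/(σ² + n·σ₀²) = 159.5169·17.0569/1931.2597 = 1.408854.
Posterior SD = √σₙ² = √(159.5169·17.0569/1931.2597) = 1.1870.

1.1870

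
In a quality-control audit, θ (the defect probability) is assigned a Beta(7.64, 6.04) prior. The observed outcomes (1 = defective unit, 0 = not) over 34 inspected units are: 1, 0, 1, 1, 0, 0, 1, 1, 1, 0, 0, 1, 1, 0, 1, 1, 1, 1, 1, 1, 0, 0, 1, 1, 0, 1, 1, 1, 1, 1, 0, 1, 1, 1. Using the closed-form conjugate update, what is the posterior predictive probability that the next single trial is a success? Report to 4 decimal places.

The Beta prior is conjugate to a Binomial/Bernoulli likelihood; the update adds successes to α and failures to β.
Posterior: Beta(α+k, β+n−k) = Beta(7.64+24, 6.04+10) = Beta(31.64, 16.04).
For a single future Bernoulli trial, P(success | data) = α/(α+β) = 0.6636.

0.6636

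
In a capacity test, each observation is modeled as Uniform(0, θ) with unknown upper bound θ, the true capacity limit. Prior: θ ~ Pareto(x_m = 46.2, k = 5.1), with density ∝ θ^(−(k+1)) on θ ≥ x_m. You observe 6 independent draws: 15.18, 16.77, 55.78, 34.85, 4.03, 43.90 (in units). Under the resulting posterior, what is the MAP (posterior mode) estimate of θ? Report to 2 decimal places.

A Pareto(scale x_m, shape k) prior on the upper bound θ of Uniform(0, θ) is conjugate: posterior is Pareto(max(x_m, max xᵢ), k + n).
Sample maximum = 55.78; prior scale x_m = 46.2 → posterior scale = max = 55.78.
Posterior shape = 5.1 + 6 = 11.1.
The Pareto density is decreasing on [x_m, ∞), so the mode is x_m = 55.78.

55.78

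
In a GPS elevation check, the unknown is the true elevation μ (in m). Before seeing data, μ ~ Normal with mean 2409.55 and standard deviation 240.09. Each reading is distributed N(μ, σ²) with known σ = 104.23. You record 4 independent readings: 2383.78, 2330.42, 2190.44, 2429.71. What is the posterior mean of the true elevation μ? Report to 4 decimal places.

For Normal data with known variance σ², a Normal(μ₀, σ₀²) prior on μ is conjugate. Posterior precision = 1/σ₀² + n/σ²; posterior mean is the precision-weighted average of μ₀ and x̄.
Σxᵢ = 2383.78 + 2330.42 + 2190.44 + 2429.71 = 9334.35, so n·x̄ = 9334.35.
σ₀² = 240.09² = 57643.2081, σ² = 104.23² = 10863.8929; σ² + n·σ₀² = 10863.8929 + 4·57643.2081 = 241436.7253.
Posterior mean = (μ₀/σ₀² + n·x̄/σ²)/(1/σ₀² + n/σ²) = (σ²·μ₀ + σ₀²·n·x̄)/(σ² + n·σ₀²) = (10863.8929·2409.55 + 57643.2081·9334.35)/241436.7253 = 564238972.66543/241436.7253 = 2337.0056.

2337.0056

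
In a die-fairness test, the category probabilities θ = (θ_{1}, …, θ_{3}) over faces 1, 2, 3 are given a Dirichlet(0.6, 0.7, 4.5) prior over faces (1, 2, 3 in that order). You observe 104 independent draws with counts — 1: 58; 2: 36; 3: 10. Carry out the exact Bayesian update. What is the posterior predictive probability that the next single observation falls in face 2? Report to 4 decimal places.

0.3342

The Dirichlet prior is conjugate to the Multinomial likelihood: each posterior αⱼ = prior αⱼ + observed count nⱼ.
Posterior concentration: (58.6, 36.7, 14.5), total = 109.8.
P(next = 2 | data) = α_{2}/Σα = 0.3342.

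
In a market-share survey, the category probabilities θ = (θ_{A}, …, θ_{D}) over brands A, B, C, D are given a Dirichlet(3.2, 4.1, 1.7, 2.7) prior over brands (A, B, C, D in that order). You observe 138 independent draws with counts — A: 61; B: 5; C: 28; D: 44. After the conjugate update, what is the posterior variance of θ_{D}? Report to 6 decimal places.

0.001424

The Dirichlet prior is conjugate to the Multinomial likelihood: each posterior αⱼ = prior αⱼ + observed count nⱼ.
Posterior concentration: (64.2, 9.1, 29.7, 46.7), total = 149.7.
Var[θ_j] = α_j(Σα−α_j)/((Σα)²(Σα+1)) = 46.7·103.0/(149.7²·150.7) = 0.001424.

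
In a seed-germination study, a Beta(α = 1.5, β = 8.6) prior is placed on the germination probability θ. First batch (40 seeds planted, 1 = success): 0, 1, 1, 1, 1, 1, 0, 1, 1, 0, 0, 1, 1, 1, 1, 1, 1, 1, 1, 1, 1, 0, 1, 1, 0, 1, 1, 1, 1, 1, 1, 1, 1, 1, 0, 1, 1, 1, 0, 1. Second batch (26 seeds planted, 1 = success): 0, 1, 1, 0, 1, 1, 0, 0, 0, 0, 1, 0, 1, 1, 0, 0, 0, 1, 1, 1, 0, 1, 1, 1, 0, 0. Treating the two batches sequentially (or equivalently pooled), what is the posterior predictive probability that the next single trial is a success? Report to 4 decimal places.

0.6110

The Beta prior is conjugate to a Binomial/Bernoulli likelihood; the update adds successes to α and failures to β.
After batch 1: Beta(1.5+32, 8.6+8) = Beta(33.5, 16.6).
After batch 2: Beta(33.5+13, 16.6+13) = Beta(46.5, 29.6).
For a single future Bernoulli trial, P(success | data) = α/(α+β) = 0.6110.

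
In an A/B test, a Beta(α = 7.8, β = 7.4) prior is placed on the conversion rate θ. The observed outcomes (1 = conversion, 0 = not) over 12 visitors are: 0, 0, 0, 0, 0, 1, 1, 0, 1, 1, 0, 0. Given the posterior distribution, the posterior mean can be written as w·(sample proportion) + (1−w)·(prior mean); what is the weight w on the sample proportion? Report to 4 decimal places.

The Beta prior is conjugate to a Binomial/Bernoulli likelihood; the update adds successes to α and failures to β.
Posterior mean = (α₀+k)/(α₀+β₀+n) = [n/(α₀+β₀+n)]·(k/n) + [(α₀+β₀)/(α₀+β₀+n)]·α₀/(α₀+β₀), so only n and the prior enter the weight.
The weight on the data is w = n/(α₀+β₀+n) = 12/(7.8+7.4+12) = 12/27.2 = 0.4412.

0.4412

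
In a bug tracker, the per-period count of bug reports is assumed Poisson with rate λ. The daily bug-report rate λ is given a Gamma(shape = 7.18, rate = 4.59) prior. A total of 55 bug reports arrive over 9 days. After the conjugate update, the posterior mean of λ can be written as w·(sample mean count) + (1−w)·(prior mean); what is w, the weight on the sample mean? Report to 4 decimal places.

0.6623

With a Gamma(shape α, rate β) prior, the Poisson likelihood is conjugate: the posterior is Gamma(α + ΣXᵢ, β + n).
Posterior mean = (α₀+S)/(β₀+n) = [n/(β₀+n)]·(S/n) + [β₀/(β₀+n)]·(α₀/β₀), so only n and β₀ enter the weight.
Weight on data w = n/(β₀+n) = 9/(4.59+9) = 9/13.59 = 0.6623.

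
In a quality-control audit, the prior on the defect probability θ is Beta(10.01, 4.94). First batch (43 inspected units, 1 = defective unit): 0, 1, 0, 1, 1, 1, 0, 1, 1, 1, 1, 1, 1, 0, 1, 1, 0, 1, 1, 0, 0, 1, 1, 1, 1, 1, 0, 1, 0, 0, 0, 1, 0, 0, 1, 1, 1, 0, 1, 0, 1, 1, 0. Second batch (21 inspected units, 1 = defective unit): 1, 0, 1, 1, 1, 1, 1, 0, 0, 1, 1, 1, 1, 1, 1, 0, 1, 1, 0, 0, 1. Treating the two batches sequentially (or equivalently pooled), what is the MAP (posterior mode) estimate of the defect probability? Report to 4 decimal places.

0.6629

The Beta prior is conjugate to a Binomial/Bernoulli likelihood; the update adds successes to α and failures to β.
After batch 1: Beta(10.01+27, 4.94+16) = Beta(37.01, 20.94).
After batch 2: Beta(37.01+15, 20.94+6) = Beta(52.01, 26.94).
Mode of Beta(a,b) for a,b>1 is (a−1)/(a+b−2) = 51.01/76.95 = 0.6629.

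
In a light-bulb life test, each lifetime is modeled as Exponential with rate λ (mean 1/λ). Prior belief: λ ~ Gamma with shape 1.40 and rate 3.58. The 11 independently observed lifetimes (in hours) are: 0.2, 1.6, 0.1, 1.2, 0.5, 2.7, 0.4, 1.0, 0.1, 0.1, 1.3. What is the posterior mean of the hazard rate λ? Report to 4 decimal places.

0.9703

With a Gamma(shape α, rate β) prior on the exponential rate λ, the posterior after n observations with total T = Σxᵢ is Gamma(α+n, β+T).
Sum of observations T = 9.2 hours; n = 11.
Posterior: Gamma(1.40+11, 3.58+9.2) = Gamma(12.40, 12.78).
Posterior mean of λ = α/β = 12.40/12.78 = 0.9703.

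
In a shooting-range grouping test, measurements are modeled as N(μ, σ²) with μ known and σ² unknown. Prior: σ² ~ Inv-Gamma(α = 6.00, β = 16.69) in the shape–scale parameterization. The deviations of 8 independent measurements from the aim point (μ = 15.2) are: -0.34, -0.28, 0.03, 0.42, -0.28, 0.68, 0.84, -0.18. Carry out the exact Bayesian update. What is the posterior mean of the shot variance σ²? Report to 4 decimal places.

1.9461

With known mean μ and an Inverse-Gamma(α, β) prior on σ², the Normal likelihood is conjugate: posterior is Inv-Gamma(α + n/2, β + Σ(xᵢ−μ)²/2).
Σ(xᵢ−μ)² = (-0.34)² + (-0.28)² + (0.03)² + (0.42)² + (-0.28)² + (0.68)² + (0.84)² + (-0.18)² = 1.6501.
Posterior: Inv-Gamma(6.00 + 8/2, 16.69 + 1.6501/2) = Inv-Gamma(10.00, 17.51505).
E[σ²|data] = β/(α−1) = 17.51505/9.00 = 1.9461.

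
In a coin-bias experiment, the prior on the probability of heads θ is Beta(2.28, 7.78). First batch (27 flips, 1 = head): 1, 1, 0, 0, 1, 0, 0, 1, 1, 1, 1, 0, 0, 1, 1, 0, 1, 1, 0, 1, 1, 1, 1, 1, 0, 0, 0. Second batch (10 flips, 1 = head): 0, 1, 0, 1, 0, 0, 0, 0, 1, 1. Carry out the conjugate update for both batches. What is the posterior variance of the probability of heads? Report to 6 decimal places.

The Beta prior is conjugate to a Binomial/Bernoulli likelihood; the update adds successes to α and failures to β.
After batch 1: Beta(2.28+16, 7.78+11) = Beta(18.28, 18.78).
After batch 2: Beta(18.28+4, 18.78+6) = Beta(22.28, 24.78).
Var = αβ/((α+β)²(α+β+1)) = 22.28·24.78/(47.06²·48.06) = 0.005187.

0.005187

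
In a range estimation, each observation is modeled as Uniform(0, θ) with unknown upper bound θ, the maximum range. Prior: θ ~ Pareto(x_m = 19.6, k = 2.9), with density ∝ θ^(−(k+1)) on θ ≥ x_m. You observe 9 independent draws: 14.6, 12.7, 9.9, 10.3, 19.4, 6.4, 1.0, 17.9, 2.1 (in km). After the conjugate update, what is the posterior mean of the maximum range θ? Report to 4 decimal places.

A Pareto(scale x_m, shape k) prior on the upper bound θ of Uniform(0, θ) is conjugate: posterior is Pareto(max(x_m, max xᵢ), k + n).
Sample maximum = 19.4; prior scale x_m = 19.6 → posterior scale = max = 19.6.
Posterior shape = 2.9 + 9 = 11.9.
E[θ|data] = k·x_m/(k−1) = 11.9·19.6/10.9 = 21.3982.

21.3982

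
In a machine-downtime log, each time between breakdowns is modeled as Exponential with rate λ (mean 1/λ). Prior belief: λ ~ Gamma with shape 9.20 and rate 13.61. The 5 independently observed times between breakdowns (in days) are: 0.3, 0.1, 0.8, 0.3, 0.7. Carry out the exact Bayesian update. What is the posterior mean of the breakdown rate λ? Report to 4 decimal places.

0.8982

With a Gamma(shape α, rate β) prior on the exponential rate λ, the posterior after n observations with total T = Σxᵢ is Gamma(α+n, β+T).
Sum of observations T = 2.2 days; n = 5.
Posterior: Gamma(9.20+5, 13.61+2.2) = Gamma(14.20, 15.81).
Posterior mean of λ = α/β = 14.20/15.81 = 0.8982.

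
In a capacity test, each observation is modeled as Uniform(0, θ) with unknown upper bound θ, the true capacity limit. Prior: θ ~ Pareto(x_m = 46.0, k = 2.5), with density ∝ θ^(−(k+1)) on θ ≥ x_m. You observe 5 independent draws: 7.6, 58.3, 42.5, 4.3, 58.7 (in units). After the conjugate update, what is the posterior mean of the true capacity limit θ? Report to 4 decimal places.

A Pareto(scale x_m, shape k) prior on the upper bound θ of Uniform(0, θ) is conjugate: posterior is Pareto(max(x_m, max xᵢ), k + n).
Sample maximum = 58.7; prior scale x_m = 46.0 → posterior scale = max = 58.7.
Posterior shape = 2.5 + 5 = 7.5.
E[θ|data] = k·x_m/(k−1) = 7.5·58.7/6.5 = 67.7308.

67.7308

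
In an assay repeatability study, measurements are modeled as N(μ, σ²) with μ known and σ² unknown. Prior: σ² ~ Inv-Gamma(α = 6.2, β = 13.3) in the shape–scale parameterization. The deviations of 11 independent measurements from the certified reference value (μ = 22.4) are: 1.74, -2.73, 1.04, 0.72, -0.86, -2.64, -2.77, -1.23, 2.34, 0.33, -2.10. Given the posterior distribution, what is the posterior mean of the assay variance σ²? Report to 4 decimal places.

With known mean μ and an Inverse-Gamma(α, β) prior on σ², the Normal likelihood is conjugate: posterior is Inv-Gamma(α + n/2, β + Σ(xᵢ−μ)²/2).
Σ(xᵢ−μ)² = (1.74)² + (-2.73)² + (1.04)² + (0.72)² + (-0.86)² + (-2.64)² + (-2.77)² + (-1.23)² + (2.34)² + (0.33)² + (-2.10)² = 38.9700.
Posterior: Inv-Gamma(6.2 + 11/2, 13.3 + 38.9700/2) = Inv-Gamma(11.70, 32.78500).
E[σ²|data] = β/(α−1) = 32.78500/10.70 = 3.0640.

3.0640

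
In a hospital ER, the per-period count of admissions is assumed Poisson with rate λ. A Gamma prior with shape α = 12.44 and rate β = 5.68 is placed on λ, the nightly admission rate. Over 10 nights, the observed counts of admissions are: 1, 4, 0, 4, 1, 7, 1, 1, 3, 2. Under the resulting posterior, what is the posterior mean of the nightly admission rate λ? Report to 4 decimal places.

With a Gamma(shape α, rate β) prior, the Poisson likelihood is conjugate: the posterior is Gamma(α + ΣXᵢ, β + n).
Sum of counts S = 24 over n = 10 nights.
Posterior: Gamma(α+S, β+n) = Gamma(12.44+24, 5.68+10) = Gamma(36.44, 15.68).
Posterior mean = α/β = 36.44/15.68 = 2.3240.

2.3240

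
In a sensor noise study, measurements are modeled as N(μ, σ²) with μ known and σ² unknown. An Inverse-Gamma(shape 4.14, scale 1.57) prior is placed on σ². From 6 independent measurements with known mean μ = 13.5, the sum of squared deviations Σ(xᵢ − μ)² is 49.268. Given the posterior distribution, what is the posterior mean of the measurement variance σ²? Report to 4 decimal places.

4.2678

With known mean μ and an Inverse-Gamma(α, β) prior on σ², the Normal likelihood is conjugate: posterior is Inv-Gamma(α + n/2, β + Σ(xᵢ−μ)²/2).
Posterior: Inv-Gamma(4.14 + 6/2, 1.57 + 49.268/2) = Inv-Gamma(7.14, 26.2040).
E[σ²|data] = β/(α−1) = 26.2040/6.14 = 4.2678.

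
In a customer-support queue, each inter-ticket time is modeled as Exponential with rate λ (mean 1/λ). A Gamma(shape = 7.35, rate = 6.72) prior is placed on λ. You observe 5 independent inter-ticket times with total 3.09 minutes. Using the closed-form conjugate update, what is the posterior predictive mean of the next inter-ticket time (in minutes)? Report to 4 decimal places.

0.8643

With a Gamma(shape α, rate β) prior on the exponential rate λ, the posterior after n observations with total T = Σxᵢ is Gamma(α+n, β+T).
Posterior: Gamma(7.35+5, 6.72+3.09) = Gamma(12.35, 9.81).
The predictive distribution for the next observation is Lomax; its mean is β/(α−1) = 9.81/11.35 = 0.8643.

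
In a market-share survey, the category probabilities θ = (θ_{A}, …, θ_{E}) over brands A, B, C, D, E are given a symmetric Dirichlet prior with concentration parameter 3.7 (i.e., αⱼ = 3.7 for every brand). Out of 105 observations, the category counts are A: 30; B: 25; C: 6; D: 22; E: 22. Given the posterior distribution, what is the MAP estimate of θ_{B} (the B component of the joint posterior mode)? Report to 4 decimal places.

The Dirichlet prior is conjugate to the Multinomial likelihood: each posterior αⱼ = prior αⱼ + observed count nⱼ.
Posterior concentration: (33.7, 28.7, 9.7, 25.7, 25.7), total = 123.5.
Joint mode component: (α_{B}−1)/(Σα−K) = 27.7/118.5 = 0.2338.

0.2338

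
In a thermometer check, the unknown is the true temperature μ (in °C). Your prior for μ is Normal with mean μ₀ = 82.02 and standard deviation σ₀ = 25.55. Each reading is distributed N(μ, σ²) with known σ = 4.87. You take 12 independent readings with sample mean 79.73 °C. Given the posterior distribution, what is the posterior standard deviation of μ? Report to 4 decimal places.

For Normal data with known variance σ², a Normal(μ₀, σ₀²) prior on μ is conjugate. Posterior precision = 1/σ₀² + n/σ²; posterior mean is the precision-weighted average of μ₀ and x̄.
σ₀² = 25.55² = 652.8025, σ² = 4.87² = 23.7169; σ² + n·σ₀² = 23.7169 + 12·652.8025 = 7857.3469.
Posterior precision = 1/σ₀² + n/σ² = 1/652.8025 + 12/23.7169 = (σ² + n·σ₀²)/(σ₀²σ²) = 7857.3469/(652.8025·23.7169); posterior variance σₙ² = σ₀²σ²/(σ² + n·σ₀²) = 652.8025·23.7169/7857.3469 = 1.970443.
Posterior SD = √σₙ² = √(652.8025·23.7169/7857.3469) = 1.4037.

1.4037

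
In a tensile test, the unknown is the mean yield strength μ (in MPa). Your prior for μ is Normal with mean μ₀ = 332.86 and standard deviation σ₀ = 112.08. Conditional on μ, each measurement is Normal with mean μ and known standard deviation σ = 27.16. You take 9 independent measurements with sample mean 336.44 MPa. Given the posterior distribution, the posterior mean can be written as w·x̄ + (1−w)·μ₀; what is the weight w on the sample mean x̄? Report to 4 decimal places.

0.9935

For Normal data with known variance σ², a Normal(μ₀, σ₀²) prior on μ is conjugate. Posterior precision = 1/σ₀² + n/σ²; posterior mean is the precision-weighted average of μ₀ and x̄.
σ₀² = 112.08² = 12561.9264, σ² = 27.16² = 737.6656. Prior precision 1/σ₀² = 1/12561.9264; data precision n/σ² = 9/737.6656.
w = (n/σ²)/(1/σ₀² + n/σ²) = n·σ₀²/(σ² + n·σ₀²) = 9·12561.9264/(737.6656 + 9·12561.9264) = 113057.3376/113795.0032 = 0.9935.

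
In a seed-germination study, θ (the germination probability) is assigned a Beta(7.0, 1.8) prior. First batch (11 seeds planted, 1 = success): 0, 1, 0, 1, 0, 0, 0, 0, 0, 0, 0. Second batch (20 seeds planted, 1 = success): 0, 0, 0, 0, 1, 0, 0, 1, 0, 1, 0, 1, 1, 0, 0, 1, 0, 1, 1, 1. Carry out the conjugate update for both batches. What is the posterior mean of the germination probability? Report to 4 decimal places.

The Beta prior is conjugate to a Binomial/Bernoulli likelihood; the update adds successes to α and failures to β.
After batch 1: Beta(7.0+2, 1.8+9) = Beta(9.0, 10.8).
After batch 2: Beta(9.0+9, 10.8+11) = Beta(18.0, 21.8).
Posterior mean = α/(α+β) = 18.0/39.8 = 0.4523.

0.4523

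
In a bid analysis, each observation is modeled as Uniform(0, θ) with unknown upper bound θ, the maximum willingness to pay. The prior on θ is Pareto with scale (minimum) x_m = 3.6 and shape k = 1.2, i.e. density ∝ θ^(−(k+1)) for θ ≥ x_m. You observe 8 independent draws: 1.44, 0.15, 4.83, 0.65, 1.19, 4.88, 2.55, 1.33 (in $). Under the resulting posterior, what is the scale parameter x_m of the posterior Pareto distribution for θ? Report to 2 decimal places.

4.88

A Pareto(scale x_m, shape k) prior on the upper bound θ of Uniform(0, θ) is conjugate: posterior is Pareto(max(x_m, max xᵢ), k + n).
Sample maximum = 4.88; prior scale x_m = 3.6 → posterior scale = max = 4.88.
Posterior shape = 1.2 + 8 = 9.2.
Posterior scale x_m = 4.88.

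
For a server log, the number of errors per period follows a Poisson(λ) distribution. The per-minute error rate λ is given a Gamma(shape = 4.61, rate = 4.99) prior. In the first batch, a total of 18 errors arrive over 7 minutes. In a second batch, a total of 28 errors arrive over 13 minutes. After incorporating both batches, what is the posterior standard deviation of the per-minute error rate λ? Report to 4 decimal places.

With a Gamma(shape α, rate β) prior, the Poisson likelihood is conjugate: the posterior is Gamma(α + ΣXᵢ, β + n).
After batch 1: Gamma(α+S, β+n) = Gamma(4.61+18, 4.99+7) = Gamma(22.61, 11.99).
After batch 2: Gamma(α+S, β+n) = Gamma(22.61+28, 11.99+13) = Gamma(50.61, 24.99).
SD = √α/β = √50.61/24.99 = 0.2847.

0.2847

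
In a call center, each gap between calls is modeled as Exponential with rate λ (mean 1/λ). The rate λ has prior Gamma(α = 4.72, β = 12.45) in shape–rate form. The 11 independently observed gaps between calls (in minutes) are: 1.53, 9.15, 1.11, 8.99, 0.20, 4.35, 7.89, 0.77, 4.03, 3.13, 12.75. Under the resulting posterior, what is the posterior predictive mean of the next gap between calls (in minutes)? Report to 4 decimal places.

4.5075

With a Gamma(shape α, rate β) prior on the exponential rate λ, the posterior after n observations with total T = Σxᵢ is Gamma(α+n, β+T).
Sum of observations T = 53.90 minutes; n = 11.
Posterior: Gamma(4.72+11, 12.45+53.90) = Gamma(15.72, 66.35).
The predictive distribution for the next observation is Lomax; its mean is β/(α−1) = 66.35/14.72 = 4.5075.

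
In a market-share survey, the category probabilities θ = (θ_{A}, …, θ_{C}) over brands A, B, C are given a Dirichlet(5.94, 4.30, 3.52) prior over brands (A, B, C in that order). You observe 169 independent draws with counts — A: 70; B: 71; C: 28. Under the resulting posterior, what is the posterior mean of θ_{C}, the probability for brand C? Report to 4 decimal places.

0.1725

The Dirichlet prior is conjugate to the Multinomial likelihood: each posterior αⱼ = prior αⱼ + observed count nⱼ.
Posterior concentration: (75.94, 75.30, 31.52), total = 182.76.
E[θ_{C}|data] = α_{C}/Σα = 31.52/182.76 = 0.1725.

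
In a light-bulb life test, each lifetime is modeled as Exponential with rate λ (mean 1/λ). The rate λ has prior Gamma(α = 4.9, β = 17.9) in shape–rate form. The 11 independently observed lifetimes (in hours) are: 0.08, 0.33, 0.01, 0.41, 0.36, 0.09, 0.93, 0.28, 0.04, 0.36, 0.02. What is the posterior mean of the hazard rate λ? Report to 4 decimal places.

0.7641

With a Gamma(shape α, rate β) prior on the exponential rate λ, the posterior after n observations with total T = Σxᵢ is Gamma(α+n, β+T).
Sum of observations T = 2.91 hours; n = 11.
Posterior: Gamma(4.9+11, 17.9+2.91) = Gamma(15.9, 20.81).
Posterior mean of λ = α/β = 15.9/20.81 = 0.7641.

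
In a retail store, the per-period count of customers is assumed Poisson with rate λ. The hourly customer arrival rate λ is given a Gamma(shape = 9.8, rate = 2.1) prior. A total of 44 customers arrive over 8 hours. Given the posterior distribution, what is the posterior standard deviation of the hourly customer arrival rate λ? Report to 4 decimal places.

0.7262

With a Gamma(shape α, rate β) prior, the Poisson likelihood is conjugate: the posterior is Gamma(α + ΣXᵢ, β + n).
Posterior: Gamma(α+S, β+n) = Gamma(9.8+44, 2.1+8) = Gamma(53.8, 10.1).
SD = √α/β = √53.8/10.1 = 0.7262.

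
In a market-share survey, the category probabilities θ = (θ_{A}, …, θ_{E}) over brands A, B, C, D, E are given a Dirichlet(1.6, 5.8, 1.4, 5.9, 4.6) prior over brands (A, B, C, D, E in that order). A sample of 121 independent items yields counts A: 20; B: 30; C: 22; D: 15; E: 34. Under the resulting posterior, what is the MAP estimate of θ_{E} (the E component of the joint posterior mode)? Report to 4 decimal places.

0.2779

The Dirichlet prior is conjugate to the Multinomial likelihood: each posterior αⱼ = prior αⱼ + observed count nⱼ.
Posterior concentration: (21.6, 35.8, 23.4, 20.9, 38.6), total = 140.3.
Joint mode component: (α_{E}−1)/(Σα−K) = 37.6/135.3 = 0.2779.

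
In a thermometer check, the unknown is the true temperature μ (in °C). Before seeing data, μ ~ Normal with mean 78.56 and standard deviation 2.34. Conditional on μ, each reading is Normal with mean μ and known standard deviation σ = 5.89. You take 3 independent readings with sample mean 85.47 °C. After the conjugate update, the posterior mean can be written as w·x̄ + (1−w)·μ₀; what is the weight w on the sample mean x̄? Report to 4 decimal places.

0.3213

For Normal data with known variance σ², a Normal(μ₀, σ₀²) prior on μ is conjugate. Posterior precision = 1/σ₀² + n/σ²; posterior mean is the precision-weighted average of μ₀ and x̄.
σ₀² = 2.34² = 5.4756, σ² = 5.89² = 34.6921. Prior precision 1/σ₀² = 1/5.4756; data precision n/σ² = 3/34.6921.
w = (n/σ²)/(1/σ₀² + n/σ²) = n·σ₀²/(σ² + n·σ₀²) = 3·5.4756/(34.6921 + 3·5.4756) = 16.4268/51.1189 = 0.3213.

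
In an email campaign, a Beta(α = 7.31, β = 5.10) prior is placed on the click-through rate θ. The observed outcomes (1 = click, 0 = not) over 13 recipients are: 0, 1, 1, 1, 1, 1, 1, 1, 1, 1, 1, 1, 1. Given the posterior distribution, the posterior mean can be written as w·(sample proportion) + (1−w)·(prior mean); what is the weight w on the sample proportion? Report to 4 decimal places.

The Beta prior is conjugate to a Binomial/Bernoulli likelihood; the update adds successes to α and failures to β.
Posterior mean = (α₀+k)/(α₀+β₀+n) = [n/(α₀+β₀+n)]·(k/n) + [(α₀+β₀)/(α₀+β₀+n)]·α₀/(α₀+β₀), so only n and the prior enter the weight.
The weight on the data is w = n/(α₀+β₀+n) = 13/(7.31+5.10+13) = 13/25.41 = 0.5116.

0.5116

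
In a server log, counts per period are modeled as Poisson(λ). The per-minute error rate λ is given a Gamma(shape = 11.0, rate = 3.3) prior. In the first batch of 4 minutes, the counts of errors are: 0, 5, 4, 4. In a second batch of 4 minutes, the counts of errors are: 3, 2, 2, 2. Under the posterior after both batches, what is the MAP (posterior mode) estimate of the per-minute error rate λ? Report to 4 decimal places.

With a Gamma(shape α, rate β) prior, the Poisson likelihood is conjugate: the posterior is Gamma(α + ΣXᵢ, β + n).
Batch 1: sum of counts S = 13 over n = 4 minutes.
After batch 1: Gamma(α+S, β+n) = Gamma(11.0+13, 3.3+4) = Gamma(24.0, 7.3).
Batch 2: sum of counts S = 9 over n = 4 minutes.
After batch 2: Gamma(α+S, β+n) = Gamma(24.0+9, 7.3+4) = Gamma(33.0, 11.3).
Mode of Gamma(α,β) for α≥1 is (α−1)/β = 32.0/11.3 = 2.8319.

2.8319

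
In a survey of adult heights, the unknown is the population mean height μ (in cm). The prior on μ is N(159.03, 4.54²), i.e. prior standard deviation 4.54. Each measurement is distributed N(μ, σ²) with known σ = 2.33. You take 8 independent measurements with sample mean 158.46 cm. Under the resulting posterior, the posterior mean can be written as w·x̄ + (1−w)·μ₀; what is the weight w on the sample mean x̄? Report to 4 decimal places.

0.9681

For Normal data with known variance σ², a Normal(μ₀, σ₀²) prior on μ is conjugate. Posterior precision = 1/σ₀² + n/σ²; posterior mean is the precision-weighted average of μ₀ and x̄.
σ₀² = 4.54² = 20.6116, σ² = 2.33² = 5.4289. Prior precision 1/σ₀² = 1/20.6116; data precision n/σ² = 8/5.4289.
w = (n/σ²)/(1/σ₀² + n/σ²) = n·σ₀²/(σ² + n·σ₀²) = 8·20.6116/(5.4289 + 8·20.6116) = 164.8928/170.3217 = 0.9681.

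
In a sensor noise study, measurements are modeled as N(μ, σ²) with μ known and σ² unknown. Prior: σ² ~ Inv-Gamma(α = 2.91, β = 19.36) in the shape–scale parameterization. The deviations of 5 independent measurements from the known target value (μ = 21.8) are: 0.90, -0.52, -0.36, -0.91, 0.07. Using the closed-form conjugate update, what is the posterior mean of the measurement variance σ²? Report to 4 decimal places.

4.6217

With known mean μ and an Inverse-Gamma(α, β) prior on σ², the Normal likelihood is conjugate: posterior is Inv-Gamma(α + n/2, β + Σ(xᵢ−μ)²/2).
Σ(xᵢ−μ)² = (0.90)² + (-0.52)² + (-0.36)² + (-0.91)² + (0.07)² = 2.0430.
Posterior: Inv-Gamma(2.91 + 5/2, 19.36 + 2.0430/2) = Inv-Gamma(5.41, 20.38150).
E[σ²|data] = β/(α−1) = 20.38150/4.41 = 4.6217.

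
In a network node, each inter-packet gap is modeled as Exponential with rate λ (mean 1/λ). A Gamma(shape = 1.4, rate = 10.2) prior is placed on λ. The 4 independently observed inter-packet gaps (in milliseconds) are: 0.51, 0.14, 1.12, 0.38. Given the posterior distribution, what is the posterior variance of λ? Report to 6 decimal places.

0.035405

With a Gamma(shape α, rate β) prior on the exponential rate λ, the posterior after n observations with total T = Σxᵢ is Gamma(α+n, β+T).
Sum of observations T = 2.15 milliseconds; n = 4.
Posterior: Gamma(1.4+4, 10.2+2.15) = Gamma(5.4, 12.35).
Var = α/β² = 0.035405.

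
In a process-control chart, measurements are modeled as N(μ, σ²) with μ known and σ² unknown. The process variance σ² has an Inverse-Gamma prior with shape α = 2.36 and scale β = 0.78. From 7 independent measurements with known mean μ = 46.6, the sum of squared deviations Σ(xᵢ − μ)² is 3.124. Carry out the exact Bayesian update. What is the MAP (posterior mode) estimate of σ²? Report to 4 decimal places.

0.3414

With known mean μ and an Inverse-Gamma(α, β) prior on σ², the Normal likelihood is conjugate: posterior is Inv-Gamma(α + n/2, β + Σ(xᵢ−μ)²/2).
Posterior: Inv-Gamma(2.36 + 7/2, 0.78 + 3.124/2) = Inv-Gamma(5.86, 2.3420).
Mode = β/(α+1) = 2.3420/6.86 = 0.3414.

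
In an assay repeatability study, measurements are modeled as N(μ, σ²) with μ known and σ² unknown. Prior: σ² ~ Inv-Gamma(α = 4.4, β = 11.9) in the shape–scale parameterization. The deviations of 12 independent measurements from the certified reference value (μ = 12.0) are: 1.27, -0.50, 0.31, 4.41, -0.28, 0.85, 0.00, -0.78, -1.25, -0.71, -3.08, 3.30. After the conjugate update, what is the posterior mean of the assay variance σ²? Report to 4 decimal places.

3.6734

With known mean μ and an Inverse-Gamma(α, β) prior on σ², the Normal likelihood is conjugate: posterior is Inv-Gamma(α + n/2, β + Σ(xᵢ−μ)²/2).
Σ(xᵢ−μ)² = (1.27)² + (-0.50)² + (0.31)² + (4.41)² + (-0.28)² + (0.85)² + (0.00)² + (-0.78)² + (-1.25)² + (-0.71)² + (-3.08)² + (3.30)² = 45.2594.
Posterior: Inv-Gamma(4.4 + 12/2, 11.9 + 45.2594/2) = Inv-Gamma(10.40, 34.52970).
E[σ²|data] = β/(α−1) = 34.52970/9.40 = 3.6734.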